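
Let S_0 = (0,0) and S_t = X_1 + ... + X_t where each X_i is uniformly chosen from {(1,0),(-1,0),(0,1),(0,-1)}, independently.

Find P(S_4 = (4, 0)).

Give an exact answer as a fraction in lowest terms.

Let h be the number of horizontal steps (so 4-h are vertical). To end at (4,0) need (h+4)/2 right-steps and ((4-h)+0)/2 up-steps.
Sum over h with 4 ≤ h ≤ 4, h ≡ 0 (mod 2), 4-h ≡ 0 (mod 2):
h=4: C(4,4)·C(4,4)·C(0,0) = 1·1·1 = 1
Total favorable: 1
Total paths: 4^4 = 256
P = 1/256 = 1/256

Answer: 1/256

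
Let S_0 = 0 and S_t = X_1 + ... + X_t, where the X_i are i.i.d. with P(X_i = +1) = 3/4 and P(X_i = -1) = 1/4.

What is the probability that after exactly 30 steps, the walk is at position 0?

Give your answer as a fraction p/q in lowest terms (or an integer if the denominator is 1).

To be at 0 after 30 steps: need exactly 15 steps of +1 and 15 of -1.
Number of such sequences: C(30,15) = 155117520
Each has probability (3/4)^15 · (1/4)^15 = 14348907/1152921504606846976
P = 155117520 · 14348907/1152921504606846976 = 139110429284415/72057594037927936

Answer: 139110429284415/72057594037927936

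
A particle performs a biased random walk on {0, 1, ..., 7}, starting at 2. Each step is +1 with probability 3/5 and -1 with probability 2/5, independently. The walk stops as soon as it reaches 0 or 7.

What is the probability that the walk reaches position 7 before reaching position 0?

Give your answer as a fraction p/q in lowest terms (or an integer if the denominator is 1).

Biased walk: p = 3/5, q = 2/5, r = q/p = 2/3
Gambler's ruin: P(hit 7 before 0 | start at 2) = (1 - r^a)/(1 - r^N)
r^2 = 4/9; r^7 = 128/2187
P = (1 - 4/9) / (1 - 128/2187) = 5/9 / 2059/2187 = 1215/2059

Answer: 1215/2059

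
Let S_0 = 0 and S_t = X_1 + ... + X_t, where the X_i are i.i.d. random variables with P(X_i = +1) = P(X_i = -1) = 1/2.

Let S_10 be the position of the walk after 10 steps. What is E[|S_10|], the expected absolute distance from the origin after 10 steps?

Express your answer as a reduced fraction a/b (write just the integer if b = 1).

Answer: 315/128

Derivation:
S_10 takes values m ≡ 0 (mod 2) with |m| ≤ 10; P(S_10=m) = C(10,(10+m)/2)/2^10.
Total paths: 2^10 = 1024
Distribution: P(S=-10)=1/1024, P(S=-8)=10/1024, P(S=-6)=45/1024, P(S=-4)=120/1024, P(S=-2)=210/1024, P(S=0)=252/1024, P(S=2)=210/1024, P(S=4)=120/1024, P(S=6)=45/1024, P(S=8)=10/1024, P(S=10)=1/1024
E[|S_10|] = Σ_m |m|·P(S_10=m) = 2520/1024 = 315/128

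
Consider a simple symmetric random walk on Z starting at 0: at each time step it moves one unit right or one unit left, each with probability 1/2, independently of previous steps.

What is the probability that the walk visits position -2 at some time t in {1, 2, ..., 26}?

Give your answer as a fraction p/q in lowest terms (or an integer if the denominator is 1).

Answer: 11762641/16777216

Derivation:
Count via complement. Let g(t,s) = #length-t paths at position s with S_1..S_t all ≠ -2.
g(t,s) = g(t-1,s-1) + g(t-1,s+1) for s ≠ -2; g(t,-2) = 0.
t=0: g(0,0)=1
t=1: g(1,-1)=1 g(1,1)=1
t=2: g(2,0)=2 g(2,2)=1
t=3: g(3,-1)=2 g(3,1)=3 g(3,3)=1
t=4: g(4,0)=5 g(4,2)=4 g(4,4)=1
t=5: g(5,-1)=5 g(5,1)=9 g(5,3)=5 g(5,5)=1
t=6: g(6,0)=14 g(6,2)=14 g(6,4)=6 g(6,6)=1
t=7: g(7,-1)=14 g(7,1)=28 g(7,3)=20 g(7,5)=7 g(7,7)=1
t=8: g(8,0)=42 g(8,2)=48 g(8,4)=27 g(8,6)=8 g(8,8)=1
t=9: g(9,-1)=42 g(9,1)=90 g(9,3)=75 g(9,5)=35 g(9,7)=9 g(9,9)=1
t=10: g(10,0)=132 g(10,2)=165 g(10,4)=110 g(10,6)=44 g(10,8)=10 g(10,10)=1
t=11: g(11,-1)=132 g(11,1)=297 g(11,3)=275 g(11,5)=154 g(11,7)=54 g(11,9)=11 g(11,11)=1
t=12: g(12,0)=429 g(12,2)=572 g(12,4)=429 g(12,6)=208 g(12,8)=65 g(12,10)=12 g(12,12)=1
t=13: g(13,-1)=429 g(13,1)=1001 g(13,3)=1001 g(13,5)=637 g(13,7)=273 g(13,9)=77 g(13,11)=13 g(13,13)=1
t=14: g(14,0)=1430 g(14,2)=2002 g(14,4)=1638 g(14,6)=910 g(14,8)=350 g(14,10)=90 g(14,12)=14 g(14,14)=1
t=15: g(15,-1)=1430 g(15,1)=3432 g(15,3)=3640 g(15,5)=2548 g(15,7)=1260 g(15,9)=440 g(15,11)=104 g(15,13)=15 g(15,15)=1
t=16: g(16,0)=4862 g(16,2)=7072 g(16,4)=6188 g(16,6)=3808 g(16,8)=1700 g(16,10)=544 g(16,12)=119 g(16,14)=16 g(16,16)=1
t=17: g(17,-1)=4862 g(17,1)=11934 g(17,3)=13260 g(17,5)=9996 g(17,7)=5508 g(17,9)=2244 g(17,11)=663 g(17,13)=135 g(17,15)=17 g(17,17)=1
t=18: g(18,0)=16796 g(18,2)=25194 g(18,4)=23256 g(18,6)=15504 g(18,8)=7752 g(18,10)=2907 g(18,12)=798 g(18,14)=152 g(18,16)=18 g(18,18)=1
t=19: g(19,-1)=16796 g(19,1)=41990 g(19,3)=48450 g(19,5)=38760 g(19,7)=23256 g(19,9)=10659 g(19,11)=3705 g(19,13)=950 g(19,15)=170 g(19,17)=19 g(19,19)=1
t=20: g(20,0)=58786 g(20,2)=90440 g(20,4)=87210 g(20,6)=62016 g(20,8)=33915 g(20,10)=14364 g(20,12)=4655 g(20,14)=1120 g(20,16)=189 g(20,18)=20 g(20,20)=1
t=21: g(21,-1)=58786 g(21,1)=149226 g(21,3)=177650 g(21,5)=149226 g(21,7)=95931 g(21,9)=48279 g(21,11)=19019 g(21,13)=5775 g(21,15)=1309 g(21,17)=209 g(21,19)=21 g(21,21)=1
t=22: g(22,0)=208012 g(22,2)=326876 g(22,4)=326876 g(22,6)=245157 g(22,8)=144210 g(22,10)=67298 g(22,12)=24794 g(22,14)=7084 g(22,16)=1518 g(22,18)=230 g(22,20)=22 g(22,22)=1
t=23: g(23,-1)=208012 g(23,1)=534888 g(23,3)=653752 g(23,5)=572033 g(23,7)=389367 g(23,9)=211508 g(23,11)=92092 g(23,13)=31878 g(23,15)=8602 g(23,17)=1748 g(23,19)=252 g(23,21)=23 g(23,23)=1
t=24: g(24,0)=742900 g(24,2)=1188640 g(24,4)=1225785 g(24,6)=961400 g(24,8)=600875 g(24,10)=303600 g(24,12)=123970 g(24,14)=40480 g(24,16)=10350 g(24,18)=2000 g(24,20)=275 g(24,22)=24 g(24,24)=1
t=25: g(25,-1)=742900 g(25,1)=1931540 g(25,3)=2414425 g(25,5)=2187185 g(25,7)=1562275 g(25,9)=904475 g(25,11)=427570 g(25,13)=164450 g(25,15)=50830 g(25,17)=12350 g(25,19)=2275 g(25,21)=299 g(25,23)=25 g(25,25)=1
t=26: g(26,0)=2674440 g(26,2)=4345965 g(26,4)=4601610 g(26,6)=3749460 g(26,8)=2466750 g(26,10)=1332045 g(26,12)=592020 g(26,14)=215280 g(26,16)=63180 g(26,18)=14625 g(26,20)=2574 g(26,22)=324 g(26,24)=26 g(26,26)=1
Paths never hitting -2: Σ_s g(26,s) = 20058300
Paths hitting -2: 2^26 - 20058300 = 47050564
P = 47050564/67108864 = 11762641/16777216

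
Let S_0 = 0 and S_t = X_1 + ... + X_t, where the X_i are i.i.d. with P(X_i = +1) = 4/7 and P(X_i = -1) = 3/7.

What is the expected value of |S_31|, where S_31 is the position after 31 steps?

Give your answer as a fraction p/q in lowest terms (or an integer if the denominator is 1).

S_31 takes values m ≡ 1 (mod 2) with |m| ≤ 31; P(S_31=m) = C(31,(31+m)/2) · (4/7)^((31+m)/2) · (3/7)^((31-m)/2).
Distribution: P(S=-31)=617673396283947/157775382034845806615042743, P(S=-29)=25530500379736476/157775382034845806615042743, P(S=-27)=510610007594729520/157775382034845806615042743, P(S=-25)=6581195653443180480/157775382034845806615042743, P(S=-23)=8774927537924240640/22539340290692258087863249, P(S=-21)=63179478273054532608/22539340290692258087863249, P(S=-19)=365036985577648410624/22539340290692258087863249, P(S=-17)=12167899519254947020800/157775382034845806615042743, P(S=-15)=48671598077019788083200/157775382034845806615042743, P(S=-13)=165843963817993351987200/157775382034845806615042743, P(S=-11)=486475627199447165829120/157775382034845806615042743, P(S=-9)=176900228072526242119680/22539340290692258087863249, P(S=-7)=393111617938947204710400/22539340290692258087863249, P(S=-5)=766063665727179168153600/22539340290692258087863249, P(S=-3)=9192763988726150017843200/157775382034845806615042743, P(S=-1)=13891287805186182249185280/157775382034845806615042743, P(S=1)=18521717073581576332247040/157775382034845806615042743, P(S=3)=21790255380684207449702400/157775382034845806615042743, P(S=5)=3228185982323586288844800/22539340290692258087863249, P(S=7)=2945011773347833105612800/22539340290692258087863249, P(S=9)=2356009418678266484490240/22539340290692258087863249, P(S=11)=11518268269093747257507840/157775382034845806615042743, P(S=13)=6980768647935604398489600/157775382034845806615042743, P(S=15)=3642140164140315338342400/157775382034845806615042743, P(S=17)=1618728961840140150374400/157775382034845806615042743, P(S=19)=86332211298140808019968/22539340290692258087863249, P(S=21)=26563757322504864006144/22539340290692258087863249, P(S=23)=6558952425309842964480/22539340290692258087863249, P(S=25)=8745269900413123952640/157775382034845806615042743, P(S=27)=1206244124194913648640/157775382034845806615042743, P(S=29)=107221699928436768768/157775382034845806615042743, P(S=31)=4611686018427387904/157775382034845806615042743
E[|S_31|] = Σ_m |m|·P(S_31=m) = 130443522016728409327684231/22539340290692258087863249

Answer: 130443522016728409327684231/22539340290692258087863249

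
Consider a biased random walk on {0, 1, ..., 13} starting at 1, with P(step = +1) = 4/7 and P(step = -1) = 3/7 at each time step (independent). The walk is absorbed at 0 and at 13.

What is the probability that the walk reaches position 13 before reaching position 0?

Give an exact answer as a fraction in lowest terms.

Biased walk: p = 4/7, q = 3/7, r = q/p = 3/4
Gambler's ruin: P(hit 13 before 0 | start at 1) = (1 - r^a)/(1 - r^N)
r^1 = 3/4; r^13 = 1594323/67108864
P = (1 - 3/4) / (1 - 1594323/67108864) = 1/4 / 65514541/67108864 = 16777216/65514541

Answer: 16777216/65514541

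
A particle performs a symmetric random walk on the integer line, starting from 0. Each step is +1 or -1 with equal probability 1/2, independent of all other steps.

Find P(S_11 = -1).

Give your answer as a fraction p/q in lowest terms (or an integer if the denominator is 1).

Answer: 231/1024

Derivation:
To reach position -1 after 11 steps: need 5 steps of +1 and 6 of -1.
Favorable paths: C(11,5) = 462
Total paths: 2^11 = 2048
P = 462/2048 = 231/1024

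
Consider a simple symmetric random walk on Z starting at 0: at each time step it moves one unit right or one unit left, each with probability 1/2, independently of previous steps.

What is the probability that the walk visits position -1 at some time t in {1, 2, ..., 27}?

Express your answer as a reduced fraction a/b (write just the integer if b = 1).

Count via complement. Let g(t,s) = #length-t paths at position s with S_1..S_t all ≠ -1.
g(t,s) = g(t-1,s-1) + g(t-1,s+1) for s ≠ -1; g(t,-1) = 0.
t=0: g(0,0)=1
t=1: g(1,1)=1
t=2: g(2,0)=1 g(2,2)=1
t=3: g(3,1)=2 g(3,3)=1
t=4: g(4,0)=2 g(4,2)=3 g(4,4)=1
t=5: g(5,1)=5 g(5,3)=4 g(5,5)=1
t=6: g(6,0)=5 g(6,2)=9 g(6,4)=5 g(6,6)=1
t=7: g(7,1)=14 g(7,3)=14 g(7,5)=6 g(7,7)=1
t=8: g(8,0)=14 g(8,2)=28 g(8,4)=20 g(8,6)=7 g(8,8)=1
t=9: g(9,1)=42 g(9,3)=48 g(9,5)=27 g(9,7)=8 g(9,9)=1
t=10: g(10,0)=42 g(10,2)=90 g(10,4)=75 g(10,6)=35 g(10,8)=9 g(10,10)=1
t=11: g(11,1)=132 g(11,3)=165 g(11,5)=110 g(11,7)=44 g(11,9)=10 g(11,11)=1
t=12: g(12,0)=132 g(12,2)=297 g(12,4)=275 g(12,6)=154 g(12,8)=54 g(12,10)=11 g(12,12)=1
t=13: g(13,1)=429 g(13,3)=572 g(13,5)=429 g(13,7)=208 g(13,9)=65 g(13,11)=12 g(13,13)=1
t=14: g(14,0)=429 g(14,2)=1001 g(14,4)=1001 g(14,6)=637 g(14,8)=273 g(14,10)=77 g(14,12)=13 g(14,14)=1
t=15: g(15,1)=1430 g(15,3)=2002 g(15,5)=1638 g(15,7)=910 g(15,9)=350 g(15,11)=90 g(15,13)=14 g(15,15)=1
t=16: g(16,0)=1430 g(16,2)=3432 g(16,4)=3640 g(16,6)=2548 g(16,8)=1260 g(16,10)=440 g(16,12)=104 g(16,14)=15 g(16,16)=1
t=17: g(17,1)=4862 g(17,3)=7072 g(17,5)=6188 g(17,7)=3808 g(17,9)=1700 g(17,11)=544 g(17,13)=119 g(17,15)=16 g(17,17)=1
t=18: g(18,0)=4862 g(18,2)=11934 g(18,4)=13260 g(18,6)=9996 g(18,8)=5508 g(18,10)=2244 g(18,12)=663 g(18,14)=135 g(18,16)=17 g(18,18)=1
t=19: g(19,1)=16796 g(19,3)=25194 g(19,5)=23256 g(19,7)=15504 g(19,9)=7752 g(19,11)=2907 g(19,13)=798 g(19,15)=152 g(19,17)=18 g(19,19)=1
t=20: g(20,0)=16796 g(20,2)=41990 g(20,4)=48450 g(20,6)=38760 g(20,8)=23256 g(20,10)=10659 g(20,12)=3705 g(20,14)=950 g(20,16)=170 g(20,18)=19 g(20,20)=1
t=21: g(21,1)=58786 g(21,3)=90440 g(21,5)=87210 g(21,7)=62016 g(21,9)=33915 g(21,11)=14364 g(21,13)=4655 g(21,15)=1120 g(21,17)=189 g(21,19)=20 g(21,21)=1
t=22: g(22,0)=58786 g(22,2)=149226 g(22,4)=177650 g(22,6)=149226 g(22,8)=95931 g(22,10)=48279 g(22,12)=19019 g(22,14)=5775 g(22,16)=1309 g(22,18)=209 g(22,20)=21 g(22,22)=1
t=23: g(23,1)=208012 g(23,3)=326876 g(23,5)=326876 g(23,7)=245157 g(23,9)=144210 g(23,11)=67298 g(23,13)=24794 g(23,15)=7084 g(23,17)=1518 g(23,19)=230 g(23,21)=22 g(23,23)=1
t=24: g(24,0)=208012 g(24,2)=534888 g(24,4)=653752 g(24,6)=572033 g(24,8)=389367 g(24,10)=211508 g(24,12)=92092 g(24,14)=31878 g(24,16)=8602 g(24,18)=1748 g(24,20)=252 g(24,22)=23 g(24,24)=1
t=25: g(25,1)=742900 g(25,3)=1188640 g(25,5)=1225785 g(25,7)=961400 g(25,9)=600875 g(25,11)=303600 g(25,13)=123970 g(25,15)=40480 g(25,17)=10350 g(25,19)=2000 g(25,21)=275 g(25,23)=24 g(25,25)=1
t=26: g(26,0)=742900 g(26,2)=1931540 g(26,4)=2414425 g(26,6)=2187185 g(26,8)=1562275 g(26,10)=904475 g(26,12)=427570 g(26,14)=164450 g(26,16)=50830 g(26,18)=12350 g(26,20)=2275 g(26,22)=299 g(26,24)=25 g(26,26)=1
t=27: g(27,1)=2674440 g(27,3)=4345965 g(27,5)=4601610 g(27,7)=3749460 g(27,9)=2466750 g(27,11)=1332045 g(27,13)=592020 g(27,15)=215280 g(27,17)=63180 g(27,19)=14625 g(27,21)=2574 g(27,23)=324 g(27,25)=26 g(27,27)=1
Paths never hitting -1: Σ_s g(27,s) = 20058300
Paths hitting -1: 2^27 - 20058300 = 114159428
P = 114159428/134217728 = 28539857/33554432

Answer: 28539857/33554432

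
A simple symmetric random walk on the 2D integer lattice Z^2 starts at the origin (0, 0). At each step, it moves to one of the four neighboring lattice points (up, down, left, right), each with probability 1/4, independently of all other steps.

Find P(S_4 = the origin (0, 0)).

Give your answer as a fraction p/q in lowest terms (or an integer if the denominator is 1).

Answer: 9/64

Derivation:
Let h be the number of horizontal steps (so 4-h are vertical). To end at (0,0) need (h+0)/2 right-steps and ((4-h)+0)/2 up-steps.
Sum over h with 0 ≤ h ≤ 4, h ≡ 0 (mod 2), 4-h ≡ 0 (mod 2):
h=0: C(4,0)·C(0,0)·C(4,2) = 1·1·6 = 6
h=2: C(4,2)·C(2,1)·C(2,1) = 6·2·2 = 24
h=4: C(4,4)·C(4,2)·C(0,0) = 1·6·1 = 6
Total favorable: 36
Total paths: 4^4 = 256
P = 36/256 = 9/64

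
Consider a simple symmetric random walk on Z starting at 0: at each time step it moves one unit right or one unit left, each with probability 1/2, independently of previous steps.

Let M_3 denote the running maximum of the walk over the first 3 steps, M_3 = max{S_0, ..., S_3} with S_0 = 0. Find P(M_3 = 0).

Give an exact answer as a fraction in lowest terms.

Let M_3 = max(S_0,...,S_3). Use the reflection principle: for j ≥ 1, #{paths with M_3 ≥ j} = #{S_3 ≥ j} + #{S_3 ≥ j+1}.
P(M_3 ≥ 0) = 1 since S_0 = 0, so #{M_3 ≥ 0} = 8.
#{M_3 ≥ 1} = #{S_3 ≥ 1} + #{S_3 ≥ 2} = 4 + 1 = 5.
#{M_3 = 0} = 8 - 5 = 3.
P(M_3 = 0) = 3/8 = 3/8

Answer: 3/8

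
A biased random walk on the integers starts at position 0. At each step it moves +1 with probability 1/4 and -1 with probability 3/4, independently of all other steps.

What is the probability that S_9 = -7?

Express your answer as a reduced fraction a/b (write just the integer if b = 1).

To reach position -7 after 9 steps: need 1 step of +1 and 8 steps of -1.
Number of such sequences: C(9,1) = 9
Each has probability (1/4)^1 · (3/4)^8 = 6561/262144
P = 9 · 6561/262144 = 59049/262144

Answer: 59049/262144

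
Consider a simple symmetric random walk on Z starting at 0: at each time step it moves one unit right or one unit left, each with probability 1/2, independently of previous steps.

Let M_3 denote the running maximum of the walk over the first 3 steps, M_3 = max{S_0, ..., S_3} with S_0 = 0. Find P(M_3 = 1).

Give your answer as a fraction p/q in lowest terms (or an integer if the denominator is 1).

Answer: 3/8

Derivation:
Let M_3 = max(S_0,...,S_3). Use the reflection principle: for j ≥ 1, #{paths with M_3 ≥ j} = #{S_3 ≥ j} + #{S_3 ≥ j+1}.
By reflection, #{M_3 ≥ 1} = #{S_3 ≥ 1} + #{S_3 ≥ 2} = 4 + 1 = 5.
#{M_3 ≥ 2} = #{S_3 ≥ 2} + #{S_3 ≥ 3} = 1 + 1 = 2.
#{M_3 = 1} = 5 - 2 = 3.
P(M_3 = 1) = 3/8 = 3/8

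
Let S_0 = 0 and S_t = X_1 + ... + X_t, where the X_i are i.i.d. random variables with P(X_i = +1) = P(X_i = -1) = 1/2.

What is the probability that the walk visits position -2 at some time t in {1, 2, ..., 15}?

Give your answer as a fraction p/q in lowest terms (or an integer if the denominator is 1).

Answer: 9949/16384

Derivation:
Count via complement. Let g(t,s) = #length-t paths at position s with S_1..S_t all ≠ -2.
g(t,s) = g(t-1,s-1) + g(t-1,s+1) for s ≠ -2; g(t,-2) = 0.
t=0: g(0,0)=1
t=1: g(1,-1)=1 g(1,1)=1
t=2: g(2,0)=2 g(2,2)=1
t=3: g(3,-1)=2 g(3,1)=3 g(3,3)=1
t=4: g(4,0)=5 g(4,2)=4 g(4,4)=1
t=5: g(5,-1)=5 g(5,1)=9 g(5,3)=5 g(5,5)=1
t=6: g(6,0)=14 g(6,2)=14 g(6,4)=6 g(6,6)=1
t=7: g(7,-1)=14 g(7,1)=28 g(7,3)=20 g(7,5)=7 g(7,7)=1
t=8: g(8,0)=42 g(8,2)=48 g(8,4)=27 g(8,6)=8 g(8,8)=1
t=9: g(9,-1)=42 g(9,1)=90 g(9,3)=75 g(9,5)=35 g(9,7)=9 g(9,9)=1
t=10: g(10,0)=132 g(10,2)=165 g(10,4)=110 g(10,6)=44 g(10,8)=10 g(10,10)=1
t=11: g(11,-1)=132 g(11,1)=297 g(11,3)=275 g(11,5)=154 g(11,7)=54 g(11,9)=11 g(11,11)=1
t=12: g(12,0)=429 g(12,2)=572 g(12,4)=429 g(12,6)=208 g(12,8)=65 g(12,10)=12 g(12,12)=1
t=13: g(13,-1)=429 g(13,1)=1001 g(13,3)=1001 g(13,5)=637 g(13,7)=273 g(13,9)=77 g(13,11)=13 g(13,13)=1
t=14: g(14,0)=1430 g(14,2)=2002 g(14,4)=1638 g(14,6)=910 g(14,8)=350 g(14,10)=90 g(14,12)=14 g(14,14)=1
t=15: g(15,-1)=1430 g(15,1)=3432 g(15,3)=3640 g(15,5)=2548 g(15,7)=1260 g(15,9)=440 g(15,11)=104 g(15,13)=15 g(15,15)=1
Paths never hitting -2: Σ_s g(15,s) = 12870
Paths hitting -2: 2^15 - 12870 = 19898
P = 19898/32768 = 9949/16384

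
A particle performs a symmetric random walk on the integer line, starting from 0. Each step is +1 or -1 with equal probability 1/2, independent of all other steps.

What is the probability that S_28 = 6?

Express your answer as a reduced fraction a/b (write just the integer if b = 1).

To reach position 6 after 28 steps: need 17 steps of +1 and 11 of -1.
Favorable paths: C(28,17) = 21474180
Total paths: 2^28 = 268435456
P = 21474180/268435456 = 5368545/67108864

Answer: 5368545/67108864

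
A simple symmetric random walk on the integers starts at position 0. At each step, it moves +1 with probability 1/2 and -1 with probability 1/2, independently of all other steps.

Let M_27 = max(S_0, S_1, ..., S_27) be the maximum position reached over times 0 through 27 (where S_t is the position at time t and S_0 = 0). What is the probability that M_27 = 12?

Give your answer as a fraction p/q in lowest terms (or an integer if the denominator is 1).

Let M_27 = max(S_0,...,S_27). Use the reflection principle: for j ≥ 1, #{paths with M_27 ≥ j} = #{S_27 ≥ j} + #{S_27 ≥ j+1}.
By reflection, #{M_27 ≥ 12} = #{S_27 ≥ 12} + #{S_27 ≥ 13} = 1285624 + 1285624 = 2571248.
#{M_27 ≥ 13} = #{S_27 ≥ 13} + #{S_27 ≥ 14} = 1285624 + 397594 = 1683218.
#{M_27 = 12} = 2571248 - 1683218 = 888030.
P(M_27 = 12) = 888030/134217728 = 444015/67108864

Answer: 444015/67108864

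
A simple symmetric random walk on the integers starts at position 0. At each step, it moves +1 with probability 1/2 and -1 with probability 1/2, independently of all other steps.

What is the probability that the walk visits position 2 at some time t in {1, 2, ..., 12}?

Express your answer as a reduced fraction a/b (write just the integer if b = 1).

Answer: 595/1024

Derivation:
Count via complement. Let g(t,s) = #length-t paths at position s with S_1..S_t all ≠ 2.
g(t,s) = g(t-1,s-1) + g(t-1,s+1) for s ≠ 2; g(t,2) = 0.
t=0: g(0,0)=1
t=1: g(1,-1)=1 g(1,1)=1
t=2: g(2,-2)=1 g(2,0)=2
t=3: g(3,-3)=1 g(3,-1)=3 g(3,1)=2
t=4: g(4,-4)=1 g(4,-2)=4 g(4,0)=5
t=5: g(5,-5)=1 g(5,-3)=5 g(5,-1)=9 g(5,1)=5
t=6: g(6,-6)=1 g(6,-4)=6 g(6,-2)=14 g(6,0)=14
t=7: g(7,-7)=1 g(7,-5)=7 g(7,-3)=20 g(7,-1)=28 g(7,1)=14
t=8: g(8,-8)=1 g(8,-6)=8 g(8,-4)=27 g(8,-2)=48 g(8,0)=42
t=9: g(9,-9)=1 g(9,-7)=9 g(9,-5)=35 g(9,-3)=75 g(9,-1)=90 g(9,1)=42
t=10: g(10,-10)=1 g(10,-8)=10 g(10,-6)=44 g(10,-4)=110 g(10,-2)=165 g(10,0)=132
t=11: g(11,-11)=1 g(11,-9)=11 g(11,-7)=54 g(11,-5)=154 g(11,-3)=275 g(11,-1)=297 g(11,1)=132
t=12: g(12,-12)=1 g(12,-10)=12 g(12,-8)=65 g(12,-6)=208 g(12,-4)=429 g(12,-2)=572 g(12,0)=429
Paths never hitting 2: Σ_s g(12,s) = 1716
Paths hitting 2: 2^12 - 1716 = 2380
P = 2380/4096 = 595/1024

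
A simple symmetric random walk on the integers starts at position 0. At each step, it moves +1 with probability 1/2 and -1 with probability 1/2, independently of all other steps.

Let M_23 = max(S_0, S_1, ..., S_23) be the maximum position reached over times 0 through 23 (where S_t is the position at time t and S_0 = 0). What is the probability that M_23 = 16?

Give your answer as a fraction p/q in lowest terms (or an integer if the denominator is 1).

Let M_23 = max(S_0,...,S_23). Use the reflection principle: for j ≥ 1, #{paths with M_23 ≥ j} = #{S_23 ≥ j} + #{S_23 ≥ j+1}.
By reflection, #{M_23 ≥ 16} = #{S_23 ≥ 16} + #{S_23 ≥ 17} = 2048 + 2048 = 4096.
#{M_23 ≥ 17} = #{S_23 ≥ 17} + #{S_23 ≥ 18} = 2048 + 277 = 2325.
#{M_23 = 16} = 4096 - 2325 = 1771.
P(M_23 = 16) = 1771/8388608 = 1771/8388608

Answer: 1771/8388608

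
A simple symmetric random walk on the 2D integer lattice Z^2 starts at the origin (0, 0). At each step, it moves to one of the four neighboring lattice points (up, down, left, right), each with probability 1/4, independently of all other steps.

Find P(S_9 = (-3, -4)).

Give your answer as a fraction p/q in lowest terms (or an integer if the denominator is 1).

Answer: 567/131072

Derivation:
Let h be the number of horizontal steps (so 9-h are vertical). To end at (-3,-4) need (h-3)/2 right-steps and ((9-h)-4)/2 up-steps.
Sum over h with 3 ≤ h ≤ 5, h ≡ 1 (mod 2), 9-h ≡ 0 (mod 2):
h=3: C(9,3)·C(3,0)·C(6,1) = 84·1·6 = 504
h=5: C(9,5)·C(5,1)·C(4,0) = 126·5·1 = 630
Total favorable: 1134
Total paths: 4^9 = 262144
P = 1134/262144 = 567/131072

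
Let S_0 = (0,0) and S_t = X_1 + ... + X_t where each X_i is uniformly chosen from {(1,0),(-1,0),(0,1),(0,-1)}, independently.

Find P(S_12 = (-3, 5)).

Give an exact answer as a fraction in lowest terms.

Let h be the number of horizontal steps (so 12-h are vertical). To end at (-3,5) need (h-3)/2 right-steps and ((12-h)+5)/2 up-steps.
Sum over h with 3 ≤ h ≤ 7, h ≡ 1 (mod 2), 12-h ≡ 1 (mod 2):
h=3: C(12,3)·C(3,0)·C(9,7) = 220·1·36 = 7920
h=5: C(12,5)·C(5,1)·C(7,6) = 792·5·7 = 27720
h=7: C(12,7)·C(7,2)·C(5,5) = 792·21·1 = 16632
Total favorable: 52272
Total paths: 4^12 = 16777216
P = 52272/16777216 = 3267/1048576

Answer: 3267/1048576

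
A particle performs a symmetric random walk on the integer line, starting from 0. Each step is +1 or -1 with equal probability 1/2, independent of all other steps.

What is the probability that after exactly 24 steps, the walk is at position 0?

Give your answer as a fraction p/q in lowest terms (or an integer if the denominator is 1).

To return to 0 after 24 steps: need exactly 12 steps of +1 and 12 of -1.
Favorable paths: C(24,12) = 2704156
Total paths: 2^24 = 16777216
P = 2704156/16777216 = 676039/4194304

Answer: 676039/4194304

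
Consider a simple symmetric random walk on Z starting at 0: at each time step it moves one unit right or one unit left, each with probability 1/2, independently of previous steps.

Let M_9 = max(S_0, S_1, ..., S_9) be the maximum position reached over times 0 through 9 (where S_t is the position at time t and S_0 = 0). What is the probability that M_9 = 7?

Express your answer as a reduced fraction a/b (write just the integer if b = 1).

Answer: 9/512

Derivation:
Let M_9 = max(S_0,...,S_9). Use the reflection principle: for j ≥ 1, #{paths with M_9 ≥ j} = #{S_9 ≥ j} + #{S_9 ≥ j+1}.
By reflection, #{M_9 ≥ 7} = #{S_9 ≥ 7} + #{S_9 ≥ 8} = 10 + 1 = 11.
#{M_9 ≥ 8} = #{S_9 ≥ 8} + #{S_9 ≥ 9} = 1 + 1 = 2.
#{M_9 = 7} = 11 - 2 = 9.
P(M_9 = 7) = 9/512 = 9/512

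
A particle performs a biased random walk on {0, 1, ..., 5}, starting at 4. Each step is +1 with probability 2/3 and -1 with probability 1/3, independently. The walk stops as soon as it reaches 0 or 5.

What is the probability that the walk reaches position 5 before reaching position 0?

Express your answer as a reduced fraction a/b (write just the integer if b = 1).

Answer: 30/31

Derivation:
Biased walk: p = 2/3, q = 1/3, r = q/p = 1/2
Gambler's ruin: P(hit 5 before 0 | start at 4) = (1 - r^a)/(1 - r^N)
r^4 = 1/16; r^5 = 1/32
P = (1 - 1/16) / (1 - 1/32) = 15/16 / 31/32 = 30/31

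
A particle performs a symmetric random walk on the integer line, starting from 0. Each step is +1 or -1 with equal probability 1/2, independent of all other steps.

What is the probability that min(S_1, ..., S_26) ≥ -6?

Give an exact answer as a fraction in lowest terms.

Answer: 27895895/33554432

Derivation:
Let f(t,s) = #length-t paths at position s with S_1..S_t all ≥ -6.
f(t,s) = f(t-1,s-1) + f(t-1,s+1) for s ≥ -6; f(t,s) = 0 for s < -6.
t=0: f(0,0)=1
t=1: f(1,-1)=1 f(1,1)=1
t=2: f(2,-2)=1 f(2,0)=2 f(2,2)=1
t=3: f(3,-3)=1 f(3,-1)=3 f(3,1)=3 f(3,3)=1
t=4: f(4,-4)=1 f(4,-2)=4 f(4,0)=6 f(4,2)=4 f(4,4)=1
t=5: f(5,-5)=1 f(5,-3)=5 f(5,-1)=10 f(5,1)=10 f(5,3)=5 f(5,5)=1
t=6: f(6,-6)=1 f(6,-4)=6 f(6,-2)=15 f(6,0)=20 f(6,2)=15 f(6,4)=6 f(6,6)=1
t=7: f(7,-5)=7 f(7,-3)=21 f(7,-1)=35 f(7,1)=35 f(7,3)=21 f(7,5)=7 f(7,7)=1
t=8: f(8,-6)=7 f(8,-4)=28 f(8,-2)=56 f(8,0)=70 f(8,2)=56 f(8,4)=28 f(8,6)=8 f(8,8)=1
t=9: f(9,-5)=35 f(9,-3)=84 f(9,-1)=126 f(9,1)=126 f(9,3)=84 f(9,5)=36 f(9,7)=9 f(9,9)=1
t=10: f(10,-6)=35 f(10,-4)=119 f(10,-2)=210 f(10,0)=252 f(10,2)=210 f(10,4)=120 f(10,6)=45 f(10,8)=10 f(10,10)=1
t=11: f(11,-5)=154 f(11,-3)=329 f(11,-1)=462 f(11,1)=462 f(11,3)=330 f(11,5)=165 f(11,7)=55 f(11,9)=11 f(11,11)=1
t=12: f(12,-6)=154 f(12,-4)=483 f(12,-2)=791 f(12,0)=924 f(12,2)=792 f(12,4)=495 f(12,6)=220 f(12,8)=66 f(12,10)=12 f(12,12)=1
t=13: f(13,-5)=637 f(13,-3)=1274 f(13,-1)=1715 f(13,1)=1716 f(13,3)=1287 f(13,5)=715 f(13,7)=286 f(13,9)=78 f(13,11)=13 f(13,13)=1
t=14: f(14,-6)=637 f(14,-4)=1911 f(14,-2)=2989 f(14,0)=3431 f(14,2)=3003 f(14,4)=2002 f(14,6)=1001 f(14,8)=364 f(14,10)=91 f(14,12)=14 f(14,14)=1
t=15: f(15,-5)=2548 f(15,-3)=4900 f(15,-1)=6420 f(15,1)=6434 f(15,3)=5005 f(15,5)=3003 f(15,7)=1365 f(15,9)=455 f(15,11)=105 f(15,13)=15 f(15,15)=1
t=16: f(16,-6)=2548 f(16,-4)=7448 f(16,-2)=11320 f(16,0)=12854 f(16,2)=11439 f(16,4)=8008 f(16,6)=4368 f(16,8)=1820 f(16,10)=560 f(16,12)=120 f(16,14)=16 f(16,16)=1
t=17: f(17,-5)=9996 f(17,-3)=18768 f(17,-1)=24174 f(17,1)=24293 f(17,3)=19447 f(17,5)=12376 f(17,7)=6188 f(17,9)=2380 f(17,11)=680 f(17,13)=136 f(17,15)=17 f(17,17)=1
t=18: f(18,-6)=9996 f(18,-4)=28764 f(18,-2)=42942 f(18,0)=48467 f(18,2)=43740 f(18,4)=31823 f(18,6)=18564 f(18,8)=8568 f(18,10)=3060 f(18,12)=816 f(18,14)=153 f(18,16)=18 f(18,18)=1
t=19: f(19,-5)=38760 f(19,-3)=71706 f(19,-1)=91409 f(19,1)=92207 f(19,3)=75563 f(19,5)=50387 f(19,7)=27132 f(19,9)=11628 f(19,11)=3876 f(19,13)=969 f(19,15)=171 f(19,17)=19 f(19,19)=1
t=20: f(20,-6)=38760 f(20,-4)=110466 f(20,-2)=163115 f(20,0)=183616 f(20,2)=167770 f(20,4)=125950 f(20,6)=77519 f(20,8)=38760 f(20,10)=15504 f(20,12)=4845 f(20,14)=1140 f(20,16)=190 f(20,18)=20 f(20,20)=1
t=21: f(21,-5)=149226 f(21,-3)=273581 f(21,-1)=346731 f(21,1)=351386 f(21,3)=293720 f(21,5)=203469 f(21,7)=116279 f(21,9)=54264 f(21,11)=20349 f(21,13)=5985 f(21,15)=1330 f(21,17)=210 f(21,19)=21 f(21,21)=1
t=22: f(22,-6)=149226 f(22,-4)=422807 f(22,-2)=620312 f(22,0)=698117 f(22,2)=645106 f(22,4)=497189 f(22,6)=319748 f(22,8)=170543 f(22,10)=74613 f(22,12)=26334 f(22,14)=7315 f(22,16)=1540 f(22,18)=231 f(22,20)=22 f(22,22)=1
t=23: f(23,-5)=572033 f(23,-3)=1043119 f(23,-1)=1318429 f(23,1)=1343223 f(23,3)=1142295 f(23,5)=816937 f(23,7)=490291 f(23,9)=245156 f(23,11)=100947 f(23,13)=33649 f(23,15)=8855 f(23,17)=1771 f(23,19)=253 f(23,21)=23 f(23,23)=1
t=24: f(24,-6)=572033 f(24,-4)=1615152 f(24,-2)=2361548 f(24,0)=2661652 f(24,2)=2485518 f(24,4)=1959232 f(24,6)=1307228 f(24,8)=735447 f(24,10)=346103 f(24,12)=134596 f(24,14)=42504 f(24,16)=10626 f(24,18)=2024 f(24,20)=276 f(24,22)=24 f(24,24)=1
t=25: f(25,-5)=2187185 f(25,-3)=3976700 f(25,-1)=5023200 f(25,1)=5147170 f(25,3)=4444750 f(25,5)=3266460 f(25,7)=2042675 f(25,9)=1081550 f(25,11)=480699 f(25,13)=177100 f(25,15)=53130 f(25,17)=12650 f(25,19)=2300 f(25,21)=300 f(25,23)=25 f(25,25)=1
t=26: f(26,-6)=2187185 f(26,-4)=6163885 f(26,-2)=8999900 f(26,0)=10170370 f(26,2)=9591920 f(26,4)=7711210 f(26,6)=5309135 f(26,8)=3124225 f(26,10)=1562249 f(26,12)=657799 f(26,14)=230230 f(26,16)=65780 f(26,18)=14950 f(26,20)=2600 f(26,22)=325 f(26,24)=26 f(26,26)=1
Σ_s f(26,s) = 55791790
P = 55791790/67108864 = 27895895/33554432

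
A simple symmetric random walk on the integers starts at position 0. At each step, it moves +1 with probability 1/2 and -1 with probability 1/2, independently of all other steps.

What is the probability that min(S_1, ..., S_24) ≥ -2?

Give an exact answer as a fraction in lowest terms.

Answer: 1924111/4194304

Derivation:
Let f(t,s) = #length-t paths at position s with S_1..S_t all ≥ -2.
f(t,s) = f(t-1,s-1) + f(t-1,s+1) for s ≥ -2; f(t,s) = 0 for s < -2.
t=0: f(0,0)=1
t=1: f(1,-1)=1 f(1,1)=1
t=2: f(2,-2)=1 f(2,0)=2 f(2,2)=1
t=3: f(3,-1)=3 f(3,1)=3 f(3,3)=1
t=4: f(4,-2)=3 f(4,0)=6 f(4,2)=4 f(4,4)=1
t=5: f(5,-1)=9 f(5,1)=10 f(5,3)=5 f(5,5)=1
t=6: f(6,-2)=9 f(6,0)=19 f(6,2)=15 f(6,4)=6 f(6,6)=1
t=7: f(7,-1)=28 f(7,1)=34 f(7,3)=21 f(7,5)=7 f(7,7)=1
t=8: f(8,-2)=28 f(8,0)=62 f(8,2)=55 f(8,4)=28 f(8,6)=8 f(8,8)=1
t=9: f(9,-1)=90 f(9,1)=117 f(9,3)=83 f(9,5)=36 f(9,7)=9 f(9,9)=1
t=10: f(10,-2)=90 f(10,0)=207 f(10,2)=200 f(10,4)=119 f(10,6)=45 f(10,8)=10 f(10,10)=1
t=11: f(11,-1)=297 f(11,1)=407 f(11,3)=319 f(11,5)=164 f(11,7)=55 f(11,9)=11 f(11,11)=1
t=12: f(12,-2)=297 f(12,0)=704 f(12,2)=726 f(12,4)=483 f(12,6)=219 f(12,8)=66 f(12,10)=12 f(12,12)=1
t=13: f(13,-1)=1001 f(13,1)=1430 f(13,3)=1209 f(13,5)=702 f(13,7)=285 f(13,9)=78 f(13,11)=13 f(13,13)=1
t=14: f(14,-2)=1001 f(14,0)=2431 f(14,2)=2639 f(14,4)=1911 f(14,6)=987 f(14,8)=363 f(14,10)=91 f(14,12)=14 f(14,14)=1
t=15: f(15,-1)=3432 f(15,1)=5070 f(15,3)=4550 f(15,5)=2898 f(15,7)=1350 f(15,9)=454 f(15,11)=105 f(15,13)=15 f(15,15)=1
t=16: f(16,-2)=3432 f(16,0)=8502 f(16,2)=9620 f(16,4)=7448 f(16,6)=4248 f(16,8)=1804 f(16,10)=559 f(16,12)=120 f(16,14)=16 f(16,16)=1
t=17: f(17,-1)=11934 f(17,1)=18122 f(17,3)=17068 f(17,5)=11696 f(17,7)=6052 f(17,9)=2363 f(17,11)=679 f(17,13)=136 f(17,15)=17 f(17,17)=1
t=18: f(18,-2)=11934 f(18,0)=30056 f(18,2)=35190 f(18,4)=28764 f(18,6)=17748 f(18,8)=8415 f(18,10)=3042 f(18,12)=815 f(18,14)=153 f(18,16)=18 f(18,18)=1
t=19: f(19,-1)=41990 f(19,1)=65246 f(19,3)=63954 f(19,5)=46512 f(19,7)=26163 f(19,9)=11457 f(19,11)=3857 f(19,13)=968 f(19,15)=171 f(19,17)=19 f(19,19)=1
t=20: f(20,-2)=41990 f(20,0)=107236 f(20,2)=129200 f(20,4)=110466 f(20,6)=72675 f(20,8)=37620 f(20,10)=15314 f(20,12)=4825 f(20,14)=1139 f(20,16)=190 f(20,18)=20 f(20,20)=1
t=21: f(21,-1)=149226 f(21,1)=236436 f(21,3)=239666 f(21,5)=183141 f(21,7)=110295 f(21,9)=52934 f(21,11)=20139 f(21,13)=5964 f(21,15)=1329 f(21,17)=210 f(21,19)=21 f(21,21)=1
t=22: f(22,-2)=149226 f(22,0)=385662 f(22,2)=476102 f(22,4)=422807 f(22,6)=293436 f(22,8)=163229 f(22,10)=73073 f(22,12)=26103 f(22,14)=7293 f(22,16)=1539 f(22,18)=231 f(22,20)=22 f(22,22)=1
t=23: f(23,-1)=534888 f(23,1)=861764 f(23,3)=898909 f(23,5)=716243 f(23,7)=456665 f(23,9)=236302 f(23,11)=99176 f(23,13)=33396 f(23,15)=8832 f(23,17)=1770 f(23,19)=253 f(23,21)=23 f(23,23)=1
t=24: f(24,-2)=534888 f(24,0)=1396652 f(24,2)=1760673 f(24,4)=1615152 f(24,6)=1172908 f(24,8)=692967 f(24,10)=335478 f(24,12)=132572 f(24,14)=42228 f(24,16)=10602 f(24,18)=2023 f(24,20)=276 f(24,22)=24 f(24,24)=1
Σ_s f(24,s) = 7696444
P = 7696444/16777216 = 1924111/4194304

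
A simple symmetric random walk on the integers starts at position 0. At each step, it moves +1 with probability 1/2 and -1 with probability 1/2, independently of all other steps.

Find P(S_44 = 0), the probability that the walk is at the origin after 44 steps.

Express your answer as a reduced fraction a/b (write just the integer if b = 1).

Answer: 263012370465/2199023255552

Derivation:
To return to 0 after 44 steps: need exactly 22 steps of +1 and 22 of -1.
Favorable paths: C(44,22) = 2104098963720
Total paths: 2^44 = 17592186044416
P = 2104098963720/17592186044416 = 263012370465/2199023255552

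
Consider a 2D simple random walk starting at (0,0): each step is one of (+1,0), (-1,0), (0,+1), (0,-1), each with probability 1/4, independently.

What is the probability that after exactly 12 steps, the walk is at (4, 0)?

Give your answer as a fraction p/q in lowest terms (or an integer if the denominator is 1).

Answer: 245025/16777216

Derivation:
Let h be the number of horizontal steps (so 12-h are vertical). To end at (4,0) need (h+4)/2 right-steps and ((12-h)+0)/2 up-steps.
Sum over h with 4 ≤ h ≤ 12, h ≡ 0 (mod 2), 12-h ≡ 0 (mod 2):
h=4: C(12,4)·C(4,4)·C(8,4) = 495·1·70 = 34650
h=6: C(12,6)·C(6,5)·C(6,3) = 924·6·20 = 110880
h=8: C(12,8)·C(8,6)·C(4,2) = 495·28·6 = 83160
h=10: C(12,10)·C(10,7)·C(2,1) = 66·120·2 = 15840
h=12: C(12,12)·C(12,8)·C(0,0) = 1·495·1 = 495
Total favorable: 245025
Total paths: 4^12 = 16777216
P = 245025/16777216 = 245025/16777216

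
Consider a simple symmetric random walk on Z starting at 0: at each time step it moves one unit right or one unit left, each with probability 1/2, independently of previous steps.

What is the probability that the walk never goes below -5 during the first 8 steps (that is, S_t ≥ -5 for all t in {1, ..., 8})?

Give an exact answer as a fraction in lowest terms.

Answer: 123/128

Derivation:
Let f(t,s) = #length-t paths at position s with S_1..S_t all ≥ -5.
f(t,s) = f(t-1,s-1) + f(t-1,s+1) for s ≥ -5; f(t,s) = 0 for s < -5.
t=0: f(0,0)=1
t=1: f(1,-1)=1 f(1,1)=1
t=2: f(2,-2)=1 f(2,0)=2 f(2,2)=1
t=3: f(3,-3)=1 f(3,-1)=3 f(3,1)=3 f(3,3)=1
t=4: f(4,-4)=1 f(4,-2)=4 f(4,0)=6 f(4,2)=4 f(4,4)=1
t=5: f(5,-5)=1 f(5,-3)=5 f(5,-1)=10 f(5,1)=10 f(5,3)=5 f(5,5)=1
t=6: f(6,-4)=6 f(6,-2)=15 f(6,0)=20 f(6,2)=15 f(6,4)=6 f(6,6)=1
t=7: f(7,-5)=6 f(7,-3)=21 f(7,-1)=35 f(7,1)=35 f(7,3)=21 f(7,5)=7 f(7,7)=1
t=8: f(8,-4)=27 f(8,-2)=56 f(8,0)=70 f(8,2)=56 f(8,4)=28 f(8,6)=8 f(8,8)=1
Σ_s f(8,s) = 246
P = 246/256 = 123/128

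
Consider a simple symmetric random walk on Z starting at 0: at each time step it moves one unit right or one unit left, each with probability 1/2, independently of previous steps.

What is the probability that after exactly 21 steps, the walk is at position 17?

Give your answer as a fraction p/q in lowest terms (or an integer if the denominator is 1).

Answer: 105/1048576

Derivation:
To reach position 17 after 21 steps: need 19 steps of +1 and 2 of -1.
Favorable paths: C(21,19) = 210
Total paths: 2^21 = 2097152
P = 210/2097152 = 105/1048576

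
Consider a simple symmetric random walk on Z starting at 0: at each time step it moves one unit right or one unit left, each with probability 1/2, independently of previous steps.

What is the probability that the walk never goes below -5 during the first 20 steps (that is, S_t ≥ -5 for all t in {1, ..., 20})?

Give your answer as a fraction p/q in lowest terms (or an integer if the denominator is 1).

Answer: 106267/131072

Derivation:
Let f(t,s) = #length-t paths at position s with S_1..S_t all ≥ -5.
f(t,s) = f(t-1,s-1) + f(t-1,s+1) for s ≥ -5; f(t,s) = 0 for s < -5.
t=0: f(0,0)=1
t=1: f(1,-1)=1 f(1,1)=1
t=2: f(2,-2)=1 f(2,0)=2 f(2,2)=1
t=3: f(3,-3)=1 f(3,-1)=3 f(3,1)=3 f(3,3)=1
t=4: f(4,-4)=1 f(4,-2)=4 f(4,0)=6 f(4,2)=4 f(4,4)=1
t=5: f(5,-5)=1 f(5,-3)=5 f(5,-1)=10 f(5,1)=10 f(5,3)=5 f(5,5)=1
t=6: f(6,-4)=6 f(6,-2)=15 f(6,0)=20 f(6,2)=15 f(6,4)=6 f(6,6)=1
t=7: f(7,-5)=6 f(7,-3)=21 f(7,-1)=35 f(7,1)=35 f(7,3)=21 f(7,5)=7 f(7,7)=1
t=8: f(8,-4)=27 f(8,-2)=56 f(8,0)=70 f(8,2)=56 f(8,4)=28 f(8,6)=8 f(8,8)=1
t=9: f(9,-5)=27 f(9,-3)=83 f(9,-1)=126 f(9,1)=126 f(9,3)=84 f(9,5)=36 f(9,7)=9 f(9,9)=1
t=10: f(10,-4)=110 f(10,-2)=209 f(10,0)=252 f(10,2)=210 f(10,4)=120 f(10,6)=45 f(10,8)=10 f(10,10)=1
t=11: f(11,-5)=110 f(11,-3)=319 f(11,-1)=461 f(11,1)=462 f(11,3)=330 f(11,5)=165 f(11,7)=55 f(11,9)=11 f(11,11)=1
t=12: f(12,-4)=429 f(12,-2)=780 f(12,0)=923 f(12,2)=792 f(12,4)=495 f(12,6)=220 f(12,8)=66 f(12,10)=12 f(12,12)=1
t=13: f(13,-5)=429 f(13,-3)=1209 f(13,-1)=1703 f(13,1)=1715 f(13,3)=1287 f(13,5)=715 f(13,7)=286 f(13,9)=78 f(13,11)=13 f(13,13)=1
t=14: f(14,-4)=1638 f(14,-2)=2912 f(14,0)=3418 f(14,2)=3002 f(14,4)=2002 f(14,6)=1001 f(14,8)=364 f(14,10)=91 f(14,12)=14 f(14,14)=1
t=15: f(15,-5)=1638 f(15,-3)=4550 f(15,-1)=6330 f(15,1)=6420 f(15,3)=5004 f(15,5)=3003 f(15,7)=1365 f(15,9)=455 f(15,11)=105 f(15,13)=15 f(15,15)=1
t=16: f(16,-4)=6188 f(16,-2)=10880 f(16,0)=12750 f(16,2)=11424 f(16,4)=8007 f(16,6)=4368 f(16,8)=1820 f(16,10)=560 f(16,12)=120 f(16,14)=16 f(16,16)=1
t=17: f(17,-5)=6188 f(17,-3)=17068 f(17,-1)=23630 f(17,1)=24174 f(17,3)=19431 f(17,5)=12375 f(17,7)=6188 f(17,9)=2380 f(17,11)=680 f(17,13)=136 f(17,15)=17 f(17,17)=1
t=18: f(18,-4)=23256 f(18,-2)=40698 f(18,0)=47804 f(18,2)=43605 f(18,4)=31806 f(18,6)=18563 f(18,8)=8568 f(18,10)=3060 f(18,12)=816 f(18,14)=153 f(18,16)=18 f(18,18)=1
t=19: f(19,-5)=23256 f(19,-3)=63954 f(19,-1)=88502 f(19,1)=91409 f(19,3)=75411 f(19,5)=50369 f(19,7)=27131 f(19,9)=11628 f(19,11)=3876 f(19,13)=969 f(19,15)=171 f(19,17)=19 f(19,19)=1
t=20: f(20,-4)=87210 f(20,-2)=152456 f(20,0)=179911 f(20,2)=166820 f(20,4)=125780 f(20,6)=77500 f(20,8)=38759 f(20,10)=15504 f(20,12)=4845 f(20,14)=1140 f(20,16)=190 f(20,18)=20 f(20,20)=1
Σ_s f(20,s) = 850136
P = 850136/1048576 = 106267/131072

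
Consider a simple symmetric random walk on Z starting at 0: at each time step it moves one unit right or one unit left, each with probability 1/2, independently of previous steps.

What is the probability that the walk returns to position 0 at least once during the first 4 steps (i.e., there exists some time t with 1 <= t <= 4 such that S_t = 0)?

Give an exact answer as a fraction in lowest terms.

Count via complement. Let g(t,s) = #length-t paths at position s with S_1..S_t all ≠ 0.
g(t,s) = g(t-1,s-1) + g(t-1,s+1) for s ≠ 0; g(t,0) = 0.
t=0: g(0,0)=1
t=1: g(1,-1)=1 g(1,1)=1
t=2: g(2,-2)=1 g(2,2)=1
t=3: g(3,-3)=1 g(3,-1)=1 g(3,1)=1 g(3,3)=1
t=4: g(4,-4)=1 g(4,-2)=2 g(4,2)=2 g(4,4)=1
Paths never hitting 0: Σ_s g(4,s) = 6
Paths hitting 0: 2^4 - 6 = 10
P = 10/16 = 5/8

Answer: 5/8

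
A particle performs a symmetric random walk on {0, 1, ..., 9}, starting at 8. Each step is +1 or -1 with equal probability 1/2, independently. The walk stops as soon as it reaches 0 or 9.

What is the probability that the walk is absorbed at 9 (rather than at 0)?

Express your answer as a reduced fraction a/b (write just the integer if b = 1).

Answer: 8/9

Derivation:
Symmetric walk (p = 1/2): the harmonic-function argument gives P(hit 9 before 0 | start at 8) = a/N.
P = 8/9 = 8/9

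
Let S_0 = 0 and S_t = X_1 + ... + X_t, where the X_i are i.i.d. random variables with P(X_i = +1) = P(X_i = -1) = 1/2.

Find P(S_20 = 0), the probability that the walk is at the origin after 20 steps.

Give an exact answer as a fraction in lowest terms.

Answer: 46189/262144

Derivation:
To return to 0 after 20 steps: need exactly 10 steps of +1 and 10 of -1.
Favorable paths: C(20,10) = 184756
Total paths: 2^20 = 1048576
P = 184756/1048576 = 46189/262144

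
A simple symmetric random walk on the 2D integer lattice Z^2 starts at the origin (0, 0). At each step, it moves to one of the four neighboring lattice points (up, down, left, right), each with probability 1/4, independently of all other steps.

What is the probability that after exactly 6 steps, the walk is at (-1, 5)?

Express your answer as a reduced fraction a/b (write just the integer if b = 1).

Let h be the number of horizontal steps (so 6-h are vertical). To end at (-1,5) need (h-1)/2 right-steps and ((6-h)+5)/2 up-steps.
Sum over h with 1 ≤ h ≤ 1, h ≡ 1 (mod 2), 6-h ≡ 1 (mod 2):
h=1: C(6,1)·C(1,0)·C(5,5) = 6·1·1 = 6
Total favorable: 6
Total paths: 4^6 = 4096
P = 6/4096 = 3/2048

Answer: 3/2048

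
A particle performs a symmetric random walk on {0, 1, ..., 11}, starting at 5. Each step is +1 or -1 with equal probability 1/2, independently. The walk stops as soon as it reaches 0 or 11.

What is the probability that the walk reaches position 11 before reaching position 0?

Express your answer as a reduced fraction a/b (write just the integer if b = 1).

Answer: 5/11

Derivation:
Symmetric walk (p = 1/2): the harmonic-function argument gives P(hit 11 before 0 | start at 5) = a/N.
P = 5/11 = 5/11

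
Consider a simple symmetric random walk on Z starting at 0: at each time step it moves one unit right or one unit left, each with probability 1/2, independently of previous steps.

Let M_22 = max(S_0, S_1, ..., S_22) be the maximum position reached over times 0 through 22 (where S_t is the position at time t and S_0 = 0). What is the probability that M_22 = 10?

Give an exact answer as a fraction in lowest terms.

Let M_22 = max(S_0,...,S_22). Use the reflection principle: for j ≥ 1, #{paths with M_22 ≥ j} = #{S_22 ≥ j} + #{S_22 ≥ j+1}.
By reflection, #{M_22 ≥ 10} = #{S_22 ≥ 10} + #{S_22 ≥ 11} = 110056 + 35443 = 145499.
#{M_22 ≥ 11} = #{S_22 ≥ 11} + #{S_22 ≥ 12} = 35443 + 35443 = 70886.
#{M_22 = 10} = 145499 - 70886 = 74613.
P(M_22 = 10) = 74613/4194304 = 74613/4194304

Answer: 74613/4194304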